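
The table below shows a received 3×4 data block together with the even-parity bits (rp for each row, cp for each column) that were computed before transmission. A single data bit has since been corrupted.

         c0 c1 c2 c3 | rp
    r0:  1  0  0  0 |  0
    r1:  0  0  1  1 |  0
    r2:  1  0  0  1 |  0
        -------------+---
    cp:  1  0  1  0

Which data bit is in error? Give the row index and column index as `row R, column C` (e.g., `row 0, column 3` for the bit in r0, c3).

row 0, column 0

Recompute each row's even parity and compare to rp:
  r0: data parity 1, sent rp 0 → mismatch
  r1: data parity 0, sent rp 0 → ok
  r2: data parity 0, sent rp 0 → ok
Recompute each column's even parity and compare to cp:
  c0: data parity 0, sent cp 1 → mismatch
  c1: data parity 0, sent cp 0 → ok
  c2: data parity 1, sent cp 1 → ok
  c3: data parity 0, sent cp 0 → ok
Exactly one row (r0) and one column (c0) fail → the flipped bit is at their intersection.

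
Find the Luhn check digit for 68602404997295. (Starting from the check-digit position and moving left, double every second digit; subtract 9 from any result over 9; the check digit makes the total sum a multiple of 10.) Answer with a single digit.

4

Partial digits right→left: 5 9 2 7 9 9 4 0 4 2 0 6 8 6
Double every second digit counting from the check-digit position (so the 1st, 3rd, 5th, ... of the partial from the right).
  doubled (with −9 where >9): 1 4 9 8 8 0 7 → sum 37
  kept as-is: 9 7 9 0 2 6 6 → sum 39
Total = 37 + 39 = 76.
Check digit = (10 − (76 mod 10)) mod 10 = 4.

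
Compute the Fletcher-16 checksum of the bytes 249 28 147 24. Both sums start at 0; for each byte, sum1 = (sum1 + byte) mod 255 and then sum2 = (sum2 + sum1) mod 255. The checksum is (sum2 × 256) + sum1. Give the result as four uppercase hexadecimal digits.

7BC1

Running sums (mod 255):
  after byte 0 (249): sum1=249, sum2=249
  after byte 1 (28): sum1=22, sum2=16
  after byte 2 (147): sum1=169, sum2=185
  after byte 3 (24): sum1=193, sum2=123
Checksum = sum2·256 + sum1 = 123·256 + 193 = 31681 = 0x7BC1.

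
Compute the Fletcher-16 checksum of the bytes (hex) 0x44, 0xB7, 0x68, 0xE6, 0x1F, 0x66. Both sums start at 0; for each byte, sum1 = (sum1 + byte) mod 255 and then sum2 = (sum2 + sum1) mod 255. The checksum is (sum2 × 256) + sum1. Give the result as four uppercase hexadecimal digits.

2BD0

Running sums (mod 255):
  after byte 0 (0x44): sum1=68, sum2=68
  after byte 1 (0xB7): sum1=251, sum2=64
  after byte 2 (0x68): sum1=100, sum2=164
  after byte 3 (0xE6): sum1=75, sum2=239
  after byte 4 (0x1F): sum1=106, sum2=90
  after byte 5 (0x66): sum1=208, sum2=43
Checksum = sum2·256 + sum1 = 43·256 + 208 = 11216 = 0x2BD0.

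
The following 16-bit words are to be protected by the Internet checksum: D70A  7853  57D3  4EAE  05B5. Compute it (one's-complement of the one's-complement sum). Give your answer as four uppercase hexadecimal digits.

One's-complement addition (fold any carry out of bit 15 back into bit 0):
  0xD70A + 0x7853 = 0x14F5D → wrap carry → 0x4F5E
  0x4F5E + 0x57D3 = 0x0A731
  0xA731 + 0x4EAE = 0x0F5DF
  0xF5DF + 0x05B5 = 0x0FB94
One's-complement sum = 0xFB94.
Checksum = ~0xFB94 & 0xFFFF = 0x046B.

046B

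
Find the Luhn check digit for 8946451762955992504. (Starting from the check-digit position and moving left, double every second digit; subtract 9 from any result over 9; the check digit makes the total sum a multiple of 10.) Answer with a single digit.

Partial digits right→left: 4 0 5 2 9 9 5 5 9 2 6 7 1 5 4 6 4 9 8
Double every second digit counting from the check-digit position (so the 1st, 3rd, 5th, ... of the partial from the right).
  doubled (with −9 where >9): 8 1 9 1 9 3 2 8 8 7 → sum 56
  kept as-is: 0 2 9 5 2 7 5 6 9 → sum 45
Total = 56 + 45 = 101.
Check digit = (10 − (101 mod 10)) mod 10 = 9.

9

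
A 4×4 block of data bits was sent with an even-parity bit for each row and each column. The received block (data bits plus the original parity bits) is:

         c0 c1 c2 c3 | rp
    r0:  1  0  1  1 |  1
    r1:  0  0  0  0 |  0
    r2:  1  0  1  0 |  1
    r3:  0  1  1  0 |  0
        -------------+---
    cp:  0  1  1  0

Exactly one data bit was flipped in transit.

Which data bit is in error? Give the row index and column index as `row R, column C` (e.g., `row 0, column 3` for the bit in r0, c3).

row 2, column 3

Recompute each row's even parity and compare to rp:
  r0: data parity 1, sent rp 1 → ok
  r1: data parity 0, sent rp 0 → ok
  r2: data parity 0, sent rp 1 → mismatch
  r3: data parity 0, sent rp 0 → ok
Recompute each column's even parity and compare to cp:
  c0: data parity 0, sent cp 0 → ok
  c1: data parity 1, sent cp 1 → ok
  c2: data parity 1, sent cp 1 → ok
  c3: data parity 1, sent cp 0 → mismatch
Exactly one row (r2) and one column (c3) fail → the flipped bit is at their intersection.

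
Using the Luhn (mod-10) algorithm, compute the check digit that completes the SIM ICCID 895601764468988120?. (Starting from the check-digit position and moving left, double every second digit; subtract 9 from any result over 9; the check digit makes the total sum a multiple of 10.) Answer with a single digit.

Partial digits right→left: 0 2 1 8 8 9 8 6 4 4 6 7 1 0 6 5 9 8
Double every second digit counting from the check-digit position (so the 1st, 3rd, 5th, ... of the partial from the right).
  doubled (with −9 where >9): 0 2 7 7 8 3 2 3 9 → sum 41
  kept as-is: 2 8 9 6 4 7 0 5 8 → sum 49
Total = 41 + 49 = 90.
Check digit = (10 − (90 mod 10)) mod 10 = 0.

0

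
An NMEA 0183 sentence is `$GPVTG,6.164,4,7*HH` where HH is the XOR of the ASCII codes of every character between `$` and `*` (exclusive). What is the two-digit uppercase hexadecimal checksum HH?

XOR the ASCII codes of the payload characters:
  'G' = 0x47 → acc = 0x47
  'P' = 0x50 → acc = 0x17
  'V' = 0x56 → acc = 0x41
  'T' = 0x54 → acc = 0x15
  'G' = 0x47 → acc = 0x52
  ',' = 0x2C → acc = 0x7E
  '6' = 0x36 → acc = 0x48
  '.' = 0x2E → acc = 0x66
  '1' = 0x31 → acc = 0x57
  '6' = 0x36 → acc = 0x61
  '4' = 0x34 → acc = 0x55
  ',' = 0x2C → acc = 0x79
  '4' = 0x34 → acc = 0x4D
  ',' = 0x2C → acc = 0x61
  '7' = 0x37 → acc = 0x56
Checksum = 0x56.

56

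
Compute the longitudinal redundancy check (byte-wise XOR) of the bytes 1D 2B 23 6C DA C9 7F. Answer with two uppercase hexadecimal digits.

15

XOR the bytes together:
  start with 0x1D
  0x1D ⊕ 0x2B = 0x36
  0x36 ⊕ 0x23 = 0x15
  0x15 ⊕ 0x6C = 0x79
  0x79 ⊕ 0xDA = 0xA3
  0xA3 ⊕ 0xC9 = 0x6A
  0x6A ⊕ 0x7F = 0x15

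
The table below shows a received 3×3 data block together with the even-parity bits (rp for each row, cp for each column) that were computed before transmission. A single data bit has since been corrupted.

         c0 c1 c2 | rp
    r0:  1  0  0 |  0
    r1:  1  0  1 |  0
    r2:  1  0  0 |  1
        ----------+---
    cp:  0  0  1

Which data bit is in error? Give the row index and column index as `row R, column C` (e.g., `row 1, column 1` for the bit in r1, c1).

Recompute each row's even parity and compare to rp:
  r0: data parity 1, sent rp 0 → mismatch
  r1: data parity 0, sent rp 0 → ok
  r2: data parity 1, sent rp 1 → ok
Recompute each column's even parity and compare to cp:
  c0: data parity 1, sent cp 0 → mismatch
  c1: data parity 0, sent cp 0 → ok
  c2: data parity 1, sent cp 1 → ok
Exactly one row (r0) and one column (c0) fail → the flipped bit is at their intersection.

row 0, column 0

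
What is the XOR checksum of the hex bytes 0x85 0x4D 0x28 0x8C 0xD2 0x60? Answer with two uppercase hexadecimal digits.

DE

XOR the bytes together:
  start with 0x85
  0x85 ⊕ 0x4D = 0xC8
  0xC8 ⊕ 0x28 = 0xE0
  0xE0 ⊕ 0x8C = 0x6C
  0x6C ⊕ 0xD2 = 0xBE
  0xBE ⊕ 0x60 = 0xDE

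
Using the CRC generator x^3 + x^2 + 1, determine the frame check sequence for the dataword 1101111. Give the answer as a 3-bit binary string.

001

Append 3 zeros: 1101111000. Divide by 1101 (XOR where the leading bit is 1):
  pos 0: 1101 XOR 1101 = 0000
  pos 4: 1110 XOR 1101 = 0011
  pos 6: 1100 XOR 1101 = 0001
Remainder (last 3 bits) = 001. This is the CRC / FCS.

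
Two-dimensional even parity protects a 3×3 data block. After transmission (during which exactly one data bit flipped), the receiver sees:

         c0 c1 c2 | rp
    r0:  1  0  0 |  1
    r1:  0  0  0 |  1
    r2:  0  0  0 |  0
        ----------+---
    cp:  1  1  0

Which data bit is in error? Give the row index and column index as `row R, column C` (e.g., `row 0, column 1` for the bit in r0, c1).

Recompute each row's even parity and compare to rp:
  r0: data parity 1, sent rp 1 → ok
  r1: data parity 0, sent rp 1 → mismatch
  r2: data parity 0, sent rp 0 → ok
Recompute each column's even parity and compare to cp:
  c0: data parity 1, sent cp 1 → ok
  c1: data parity 0, sent cp 1 → mismatch
  c2: data parity 0, sent cp 0 → ok
Exactly one row (r1) and one column (c1) fail → the flipped bit is at their intersection.

row 1, column 1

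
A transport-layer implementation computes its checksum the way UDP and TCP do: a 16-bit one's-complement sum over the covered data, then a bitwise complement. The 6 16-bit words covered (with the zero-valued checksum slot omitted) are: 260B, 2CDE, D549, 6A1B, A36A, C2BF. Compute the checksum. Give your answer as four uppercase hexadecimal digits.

0787

One's-complement addition (fold any carry out of bit 15 back into bit 0):
  0x260B + 0x2CDE = 0x052E9
  0x52E9 + 0xD549 = 0x12832 → wrap carry → 0x2833
  0x2833 + 0x6A1B = 0x0924E
  0x924E + 0xA36A = 0x135B8 → wrap carry → 0x35B9
  0x35B9 + 0xC2BF = 0x0F878
One's-complement sum = 0xF878.
Checksum = ~0xF878 & 0xFFFF = 0x0787.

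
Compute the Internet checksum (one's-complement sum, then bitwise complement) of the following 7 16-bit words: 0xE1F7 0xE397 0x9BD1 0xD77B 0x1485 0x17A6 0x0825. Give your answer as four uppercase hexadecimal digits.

One's-complement addition (fold any carry out of bit 15 back into bit 0):
  0xE1F7 + 0xE397 = 0x1C58E → wrap carry → 0xC58F
  0xC58F + 0x9BD1 = 0x16160 → wrap carry → 0x6161
  0x6161 + 0xD77B = 0x138DC → wrap carry → 0x38DD
  0x38DD + 0x1485 = 0x04D62
  0x4D62 + 0x17A6 = 0x06508
  0x6508 + 0x0825 = 0x06D2D
One's-complement sum = 0x6D2D.
Checksum = ~0x6D2D & 0xFFFF = 0x92D2.

92D2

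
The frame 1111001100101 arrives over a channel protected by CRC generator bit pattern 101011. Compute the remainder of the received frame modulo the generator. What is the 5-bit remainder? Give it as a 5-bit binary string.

00000

Modulo-2 division of 1111001100101 by 101011:
  pos 0: 111100 XOR 101011 = 010111
  pos 1: 101111 XOR 101011 = 000100
  pos 4: 100100 XOR 101011 = 001111
  pos 6: 111110 XOR 101011 = 010101
  pos 7: 101011 XOR 101011 = 000000
Remainder = 00000 (zero — the frame passes the CRC check).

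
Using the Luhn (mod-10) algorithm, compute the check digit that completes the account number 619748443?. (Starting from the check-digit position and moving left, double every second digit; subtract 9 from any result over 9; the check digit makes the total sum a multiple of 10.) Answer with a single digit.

Partial digits right→left: 3 4 4 8 4 7 9 1 6
Double every second digit counting from the check-digit position (so the 1st, 3rd, 5th, ... of the partial from the right).
  doubled (with −9 where >9): 6 8 8 9 3 → sum 34
  kept as-is: 4 8 7 1 → sum 20
Total = 34 + 20 = 54.
Check digit = (10 − (54 mod 10)) mod 10 = 6.

6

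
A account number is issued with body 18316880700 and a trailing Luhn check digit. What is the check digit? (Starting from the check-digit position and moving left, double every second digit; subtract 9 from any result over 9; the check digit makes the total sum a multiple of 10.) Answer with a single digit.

Partial digits right→left: 0 0 7 0 8 8 6 1 3 8 1
Double every second digit counting from the check-digit position (so the 1st, 3rd, 5th, ... of the partial from the right).
  doubled (with −9 where >9): 0 5 7 3 6 2 → sum 23
  kept as-is: 0 0 8 1 8 → sum 17
Total = 23 + 17 = 40.
Check digit = (10 − (40 mod 10)) mod 10 = 0.

0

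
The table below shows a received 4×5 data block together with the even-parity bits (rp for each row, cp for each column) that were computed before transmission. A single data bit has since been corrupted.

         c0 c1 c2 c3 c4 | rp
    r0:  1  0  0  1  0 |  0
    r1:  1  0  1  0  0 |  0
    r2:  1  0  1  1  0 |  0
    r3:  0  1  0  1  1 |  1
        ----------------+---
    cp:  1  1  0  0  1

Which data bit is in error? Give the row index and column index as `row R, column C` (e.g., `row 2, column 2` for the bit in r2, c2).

Recompute each row's even parity and compare to rp:
  r0: data parity 0, sent rp 0 → ok
  r1: data parity 0, sent rp 0 → ok
  r2: data parity 1, sent rp 0 → mismatch
  r3: data parity 1, sent rp 1 → ok
Recompute each column's even parity and compare to cp:
  c0: data parity 1, sent cp 1 → ok
  c1: data parity 1, sent cp 1 → ok
  c2: data parity 0, sent cp 0 → ok
  c3: data parity 1, sent cp 0 → mismatch
  c4: data parity 1, sent cp 1 → ok
Exactly one row (r2) and one column (c3) fail → the flipped bit is at their intersection.

row 2, column 3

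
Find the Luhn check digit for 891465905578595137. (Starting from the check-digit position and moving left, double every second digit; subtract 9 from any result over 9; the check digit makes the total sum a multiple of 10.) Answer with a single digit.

9

Partial digits right→left: 7 3 1 5 9 5 8 7 5 5 0 9 5 6 4 1 9 8
Double every second digit counting from the check-digit position (so the 1st, 3rd, 5th, ... of the partial from the right).
  doubled (with −9 where >9): 5 2 9 7 1 0 1 8 9 → sum 42
  kept as-is: 3 5 5 7 5 9 6 1 8 → sum 49
Total = 42 + 49 = 91.
Check digit = (10 − (91 mod 10)) mod 10 = 9.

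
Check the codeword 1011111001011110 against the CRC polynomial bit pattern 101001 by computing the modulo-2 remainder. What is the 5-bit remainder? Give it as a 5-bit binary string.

00000

Modulo-2 division of 1011111001011110 by 101001:
  pos 0: 101111 XOR 101001 = 000110
  pos 3: 110100 XOR 101001 = 011101
  pos 4: 111011 XOR 101001 = 010010
  pos 5: 100100 XOR 101001 = 001101
  pos 7: 110111 XOR 101001 = 011110
  pos 8: 111101 XOR 101001 = 010100
  pos 9: 101001 XOR 101001 = 000000
Remainder = 00000 (zero — the frame passes the CRC check).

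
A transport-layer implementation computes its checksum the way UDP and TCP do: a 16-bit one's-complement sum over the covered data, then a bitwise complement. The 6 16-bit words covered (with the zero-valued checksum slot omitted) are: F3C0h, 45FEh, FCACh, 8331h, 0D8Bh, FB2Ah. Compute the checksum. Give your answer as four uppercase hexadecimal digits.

One's-complement addition (fold any carry out of bit 15 back into bit 0):
  0xF3C0 + 0x45FE = 0x139BE → wrap carry → 0x39BF
  0x39BF + 0xFCAC = 0x1366B → wrap carry → 0x366C
  0x366C + 0x8331 = 0x0B99D
  0xB99D + 0x0D8B = 0x0C728
  0xC728 + 0xFB2A = 0x1C252 → wrap carry → 0xC253
One's-complement sum = 0xC253.
Checksum = ~0xC253 & 0xFFFF = 0x3DAC.

3DAC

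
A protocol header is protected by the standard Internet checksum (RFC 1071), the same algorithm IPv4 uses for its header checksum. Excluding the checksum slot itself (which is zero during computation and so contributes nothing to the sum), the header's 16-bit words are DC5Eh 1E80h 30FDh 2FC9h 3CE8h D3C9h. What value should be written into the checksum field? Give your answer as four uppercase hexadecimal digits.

One's-complement addition (fold any carry out of bit 15 back into bit 0):
  0xDC5E + 0x1E80 = 0x0FADE
  0xFADE + 0x30FD = 0x12BDB → wrap carry → 0x2BDC
  0x2BDC + 0x2FC9 = 0x05BA5
  0x5BA5 + 0x3CE8 = 0x0988D
  0x988D + 0xD3C9 = 0x16C56 → wrap carry → 0x6C57
One's-complement sum = 0x6C57.
Checksum = ~0x6C57 & 0xFFFF = 0x93A8.

93A8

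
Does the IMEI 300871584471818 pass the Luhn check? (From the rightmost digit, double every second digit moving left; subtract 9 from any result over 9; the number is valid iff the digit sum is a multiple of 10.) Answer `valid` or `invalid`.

valid

From the right, keep odd positions and double even positions (subtract 9 from any doubled value over 9):
  doubled (positions 2,4,...): 2 2 8 7 2 7 0 → sum 28
  kept (positions 1,3,...): 8 8 7 4 5 7 0 3 → sum 42
Total = 70.
70 mod 10 = 0, so the number is valid.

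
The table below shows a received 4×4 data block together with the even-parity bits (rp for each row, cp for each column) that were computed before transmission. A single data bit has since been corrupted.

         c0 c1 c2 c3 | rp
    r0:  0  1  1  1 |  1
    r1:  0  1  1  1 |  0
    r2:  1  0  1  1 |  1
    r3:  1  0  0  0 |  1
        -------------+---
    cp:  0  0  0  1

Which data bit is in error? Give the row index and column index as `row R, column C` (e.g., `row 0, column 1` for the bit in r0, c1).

Recompute each row's even parity and compare to rp:
  r0: data parity 1, sent rp 1 → ok
  r1: data parity 1, sent rp 0 → mismatch
  r2: data parity 1, sent rp 1 → ok
  r3: data parity 1, sent rp 1 → ok
Recompute each column's even parity and compare to cp:
  c0: data parity 0, sent cp 0 → ok
  c1: data parity 0, sent cp 0 → ok
  c2: data parity 1, sent cp 0 → mismatch
  c3: data parity 1, sent cp 1 → ok
Exactly one row (r1) and one column (c2) fail → the flipped bit is at their intersection.

row 1, column 2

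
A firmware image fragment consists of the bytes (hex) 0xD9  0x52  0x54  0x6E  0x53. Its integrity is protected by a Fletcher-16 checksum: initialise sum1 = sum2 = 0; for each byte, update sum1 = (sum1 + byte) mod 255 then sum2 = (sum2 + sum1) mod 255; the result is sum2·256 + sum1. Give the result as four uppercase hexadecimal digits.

B742

Running sums (mod 255):
  after byte 0 (0xD9): sum1=217, sum2=217
  after byte 1 (0x52): sum1=44, sum2=6
  after byte 2 (0x54): sum1=128, sum2=134
  after byte 3 (0x6E): sum1=238, sum2=117
  after byte 4 (0x53): sum1=66, sum2=183
Checksum = sum2·256 + sum1 = 183·256 + 66 = 46914 = 0xB742.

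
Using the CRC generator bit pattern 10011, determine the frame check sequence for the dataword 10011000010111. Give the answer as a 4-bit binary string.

Append 4 zeros: 100110000101110000. Divide by 10011 (XOR where the leading bit is 1):
  pos 0: 10011 XOR 10011 = 00000
  pos 9: 10111 XOR 10011 = 00100
  pos 11: 10000 XOR 10011 = 00011
Remainder (last 4 bits) = 1100. This is the CRC / FCS.

1100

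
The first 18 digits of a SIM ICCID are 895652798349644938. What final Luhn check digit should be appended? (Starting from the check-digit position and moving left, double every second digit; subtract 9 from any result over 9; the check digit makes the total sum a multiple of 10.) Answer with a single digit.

Partial digits right→left: 8 3 9 4 4 6 9 4 3 8 9 7 2 5 6 5 9 8
Double every second digit counting from the check-digit position (so the 1st, 3rd, 5th, ... of the partial from the right).
  doubled (with −9 where >9): 7 9 8 9 6 9 4 3 9 → sum 64
  kept as-is: 3 4 6 4 8 7 5 5 8 → sum 50
Total = 64 + 50 = 114.
Check digit = (10 − (114 mod 10)) mod 10 = 6.

6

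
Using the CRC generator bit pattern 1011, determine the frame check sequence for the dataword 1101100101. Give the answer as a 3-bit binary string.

Append 3 zeros: 1101100101000. Divide by 1011 (XOR where the leading bit is 1):
  pos 0: 1101 XOR 1011 = 0110
  pos 1: 1101 XOR 1011 = 0110
  pos 2: 1100 XOR 1011 = 0111
  pos 3: 1110 XOR 1011 = 0101
  pos 4: 1011 XOR 1011 = 0000
  pos 9: 1000 XOR 1011 = 0011
Remainder (last 3 bits) = 011. This is the CRC / FCS.

011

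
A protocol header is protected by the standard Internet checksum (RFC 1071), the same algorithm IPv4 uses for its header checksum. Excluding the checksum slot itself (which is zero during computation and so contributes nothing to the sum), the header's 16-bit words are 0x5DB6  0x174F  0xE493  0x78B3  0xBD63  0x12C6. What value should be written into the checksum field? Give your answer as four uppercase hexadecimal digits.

5D89

One's-complement addition (fold any carry out of bit 15 back into bit 0):
  0x5DB6 + 0x174F = 0x07505
  0x7505 + 0xE493 = 0x15998 → wrap carry → 0x5999
  0x5999 + 0x78B3 = 0x0D24C
  0xD24C + 0xBD63 = 0x18FAF → wrap carry → 0x8FB0
  0x8FB0 + 0x12C6 = 0x0A276
One's-complement sum = 0xA276.
Checksum = ~0xA276 & 0xFFFF = 0x5D89.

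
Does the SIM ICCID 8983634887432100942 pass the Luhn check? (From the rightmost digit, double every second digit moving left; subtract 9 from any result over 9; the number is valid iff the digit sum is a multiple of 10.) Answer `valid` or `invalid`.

From the right, keep odd positions and double even positions (subtract 9 from any doubled value over 9):
  doubled (positions 2,4,...): 8 0 2 6 5 7 6 6 9 → sum 49
  kept (positions 1,3,...): 2 9 0 2 4 8 4 6 8 8 → sum 51
Total = 100.
100 mod 10 = 0, so the number is valid.

valid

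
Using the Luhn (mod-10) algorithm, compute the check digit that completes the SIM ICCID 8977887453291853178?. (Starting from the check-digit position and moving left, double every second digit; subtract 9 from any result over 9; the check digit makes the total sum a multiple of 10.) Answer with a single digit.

1

Partial digits right→left: 8 7 1 3 5 8 1 9 2 3 5 4 7 8 8 7 7 9 8
Double every second digit counting from the check-digit position (so the 1st, 3rd, 5th, ... of the partial from the right).
  doubled (with −9 where >9): 7 2 1 2 4 1 5 7 5 7 → sum 41
  kept as-is: 7 3 8 9 3 4 8 7 9 → sum 58
Total = 41 + 58 = 99.
Check digit = (10 − (99 mod 10)) mod 10 = 1.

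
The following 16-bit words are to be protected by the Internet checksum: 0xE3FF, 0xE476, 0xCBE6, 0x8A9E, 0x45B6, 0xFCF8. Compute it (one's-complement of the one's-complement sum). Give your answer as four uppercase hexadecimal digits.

One's-complement addition (fold any carry out of bit 15 back into bit 0):
  0xE3FF + 0xE476 = 0x1C875 → wrap carry → 0xC876
  0xC876 + 0xCBE6 = 0x1945C → wrap carry → 0x945D
  0x945D + 0x8A9E = 0x11EFB → wrap carry → 0x1EFC
  0x1EFC + 0x45B6 = 0x064B2
  0x64B2 + 0xFCF8 = 0x161AA → wrap carry → 0x61AB
One's-complement sum = 0x61AB.
Checksum = ~0x61AB & 0xFFFF = 0x9E54.

9E54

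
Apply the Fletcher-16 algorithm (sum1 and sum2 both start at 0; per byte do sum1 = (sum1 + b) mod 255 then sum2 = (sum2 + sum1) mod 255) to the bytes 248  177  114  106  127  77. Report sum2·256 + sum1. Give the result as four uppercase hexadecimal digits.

Running sums (mod 255):
  after byte 0 (248): sum1=248, sum2=248
  after byte 1 (177): sum1=170, sum2=163
  after byte 2 (114): sum1=29, sum2=192
  after byte 3 (106): sum1=135, sum2=72
  after byte 4 (127): sum1=7, sum2=79
  after byte 5 (77): sum1=84, sum2=163
Checksum = sum2·256 + sum1 = 163·256 + 84 = 41812 = 0xA354.

A354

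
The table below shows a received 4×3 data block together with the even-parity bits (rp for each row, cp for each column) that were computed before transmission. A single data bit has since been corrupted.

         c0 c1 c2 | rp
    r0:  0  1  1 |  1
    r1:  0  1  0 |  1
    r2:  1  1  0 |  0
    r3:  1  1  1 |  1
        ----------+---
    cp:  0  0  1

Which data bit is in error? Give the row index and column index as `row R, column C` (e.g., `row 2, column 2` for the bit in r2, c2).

Recompute each row's even parity and compare to rp:
  r0: data parity 0, sent rp 1 → mismatch
  r1: data parity 1, sent rp 1 → ok
  r2: data parity 0, sent rp 0 → ok
  r3: data parity 1, sent rp 1 → ok
Recompute each column's even parity and compare to cp:
  c0: data parity 0, sent cp 0 → ok
  c1: data parity 0, sent cp 0 → ok
  c2: data parity 0, sent cp 1 → mismatch
Exactly one row (r0) and one column (c2) fail → the flipped bit is at their intersection.

row 0, column 2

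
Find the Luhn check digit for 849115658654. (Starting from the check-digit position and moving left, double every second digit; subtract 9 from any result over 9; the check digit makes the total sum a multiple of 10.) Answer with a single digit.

0

Partial digits right→left: 4 5 6 8 5 6 5 1 1 9 4 8
Double every second digit counting from the check-digit position (so the 1st, 3rd, 5th, ... of the partial from the right).
  doubled (with −9 where >9): 8 3 1 1 2 8 → sum 23
  kept as-is: 5 8 6 1 9 8 → sum 37
Total = 23 + 37 = 60.
Check digit = (10 − (60 mod 10)) mod 10 = 0.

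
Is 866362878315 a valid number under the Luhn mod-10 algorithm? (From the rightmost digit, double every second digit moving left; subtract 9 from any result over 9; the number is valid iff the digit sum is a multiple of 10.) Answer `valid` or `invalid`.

invalid

From the right, keep odd positions and double even positions (subtract 9 from any doubled value over 9):
  doubled (positions 2,4,...): 2 7 7 3 3 7 → sum 29
  kept (positions 1,3,...): 5 3 7 2 3 6 → sum 26
Total = 55.
55 mod 10 = 5, so the number is invalid.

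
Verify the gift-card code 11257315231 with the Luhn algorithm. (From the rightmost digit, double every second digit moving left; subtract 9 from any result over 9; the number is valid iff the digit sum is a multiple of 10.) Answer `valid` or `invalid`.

valid

From the right, keep odd positions and double even positions (subtract 9 from any doubled value over 9):
  doubled (positions 2,4,...): 6 1 6 1 2 → sum 16
  kept (positions 1,3,...): 1 2 1 7 2 1 → sum 14
Total = 30.
30 mod 10 = 0, so the number is valid.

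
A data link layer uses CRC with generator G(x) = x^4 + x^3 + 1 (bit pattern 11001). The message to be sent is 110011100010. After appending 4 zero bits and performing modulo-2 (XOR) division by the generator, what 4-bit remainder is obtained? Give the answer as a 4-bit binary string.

Append 4 zeros: 1100111000100000. Divide by 11001 (XOR where the leading bit is 1):
  pos 0: 11001 XOR 11001 = 00000
  pos 5: 11000 XOR 11001 = 00001
  pos 9: 11000 XOR 11001 = 00001
Remainder (last 4 bits) = 0100. This is the CRC / FCS.

0100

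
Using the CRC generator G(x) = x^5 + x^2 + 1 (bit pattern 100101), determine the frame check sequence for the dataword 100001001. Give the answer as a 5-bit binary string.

Append 5 zeros: 10000100100000. Divide by 100101 (XOR where the leading bit is 1):
  pos 0: 100001 XOR 100101 = 000100
  pos 3: 100001 XOR 100101 = 000100
  pos 6: 100000 XOR 100101 = 000101
Remainder (last 5 bits) = 10100. This is the CRC / FCS.

10100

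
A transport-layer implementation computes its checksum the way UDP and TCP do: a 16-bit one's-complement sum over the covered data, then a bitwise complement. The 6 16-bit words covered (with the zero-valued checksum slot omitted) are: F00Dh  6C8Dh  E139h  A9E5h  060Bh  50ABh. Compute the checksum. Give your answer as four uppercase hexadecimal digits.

C18E

One's-complement addition (fold any carry out of bit 15 back into bit 0):
  0xF00D + 0x6C8D = 0x15C9A → wrap carry → 0x5C9B
  0x5C9B + 0xE139 = 0x13DD4 → wrap carry → 0x3DD5
  0x3DD5 + 0xA9E5 = 0x0E7BA
  0xE7BA + 0x060B = 0x0EDC5
  0xEDC5 + 0x50AB = 0x13E70 → wrap carry → 0x3E71
One's-complement sum = 0x3E71.
Checksum = ~0x3E71 & 0xFFFF = 0xC18E.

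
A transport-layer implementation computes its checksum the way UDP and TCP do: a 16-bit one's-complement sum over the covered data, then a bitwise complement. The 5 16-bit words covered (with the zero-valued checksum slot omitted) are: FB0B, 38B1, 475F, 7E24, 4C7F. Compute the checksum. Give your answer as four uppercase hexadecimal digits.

One's-complement addition (fold any carry out of bit 15 back into bit 0):
  0xFB0B + 0x38B1 = 0x133BC → wrap carry → 0x33BD
  0x33BD + 0x475F = 0x07B1C
  0x7B1C + 0x7E24 = 0x0F940
  0xF940 + 0x4C7F = 0x145BF → wrap carry → 0x45C0
One's-complement sum = 0x45C0.
Checksum = ~0x45C0 & 0xFFFF = 0xBA3F.

BA3F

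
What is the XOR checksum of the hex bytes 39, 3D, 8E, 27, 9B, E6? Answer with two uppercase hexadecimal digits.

XOR the bytes together:
  start with 0x39
  0x39 ⊕ 0x3D = 0x04
  0x04 ⊕ 0x8E = 0x8A
  0x8A ⊕ 0x27 = 0xAD
  0xAD ⊕ 0x9B = 0x36
  0x36 ⊕ 0xE6 = 0xD0

D0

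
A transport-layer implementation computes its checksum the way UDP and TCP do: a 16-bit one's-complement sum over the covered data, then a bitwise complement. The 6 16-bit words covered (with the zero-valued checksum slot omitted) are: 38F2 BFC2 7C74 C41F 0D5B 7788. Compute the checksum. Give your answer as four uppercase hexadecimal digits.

41D3

One's-complement addition (fold any carry out of bit 15 back into bit 0):
  0x38F2 + 0xBFC2 = 0x0F8B4
  0xF8B4 + 0x7C74 = 0x17528 → wrap carry → 0x7529
  0x7529 + 0xC41F = 0x13948 → wrap carry → 0x3949
  0x3949 + 0x0D5B = 0x046A4
  0x46A4 + 0x7788 = 0x0BE2C
One's-complement sum = 0xBE2C.
Checksum = ~0xBE2C & 0xFFFF = 0x41D3.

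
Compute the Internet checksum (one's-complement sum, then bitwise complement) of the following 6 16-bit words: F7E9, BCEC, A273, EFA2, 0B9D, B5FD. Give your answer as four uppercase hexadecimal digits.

F777

One's-complement addition (fold any carry out of bit 15 back into bit 0):
  0xF7E9 + 0xBCEC = 0x1B4D5 → wrap carry → 0xB4D6
  0xB4D6 + 0xA273 = 0x15749 → wrap carry → 0x574A
  0x574A + 0xEFA2 = 0x146EC → wrap carry → 0x46ED
  0x46ED + 0x0B9D = 0x0528A
  0x528A + 0xB5FD = 0x10887 → wrap carry → 0x0888
One's-complement sum = 0x0888.
Checksum = ~0x0888 & 0xFFFF = 0xF777.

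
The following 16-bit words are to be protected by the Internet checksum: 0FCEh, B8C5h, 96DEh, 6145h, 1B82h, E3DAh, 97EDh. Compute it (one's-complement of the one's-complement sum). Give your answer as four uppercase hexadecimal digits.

A7FD

One's-complement addition (fold any carry out of bit 15 back into bit 0):
  0x0FCE + 0xB8C5 = 0x0C893
  0xC893 + 0x96DE = 0x15F71 → wrap carry → 0x5F72
  0x5F72 + 0x6145 = 0x0C0B7
  0xC0B7 + 0x1B82 = 0x0DC39
  0xDC39 + 0xE3DA = 0x1C013 → wrap carry → 0xC014
  0xC014 + 0x97ED = 0x15801 → wrap carry → 0x5802
One's-complement sum = 0x5802.
Checksum = ~0x5802 & 0xFFFF = 0xA7FD.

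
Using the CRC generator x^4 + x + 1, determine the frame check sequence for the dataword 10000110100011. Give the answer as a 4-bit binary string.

1010

Append 4 zeros: 100001101000110000. Divide by 10011 (XOR where the leading bit is 1):
  pos 0: 10000 XOR 10011 = 00011
  pos 3: 11110 XOR 10011 = 01101
  pos 4: 11011 XOR 10011 = 01000
  pos 5: 10000 XOR 10011 = 00011
  pos 8: 11001 XOR 10011 = 01010
  pos 9: 10101 XOR 10011 = 00110
  pos 11: 11000 XOR 10011 = 01011
  pos 12: 10110 XOR 10011 = 00101
Remainder (last 4 bits) = 1010. This is the CRC / FCS.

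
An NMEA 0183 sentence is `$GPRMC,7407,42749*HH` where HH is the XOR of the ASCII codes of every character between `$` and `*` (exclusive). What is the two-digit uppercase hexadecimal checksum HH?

73

XOR the ASCII codes of the payload characters:
  'G' = 0x47 → acc = 0x47
  'P' = 0x50 → acc = 0x17
  'R' = 0x52 → acc = 0x45
  'M' = 0x4D → acc = 0x08
  'C' = 0x43 → acc = 0x4B
  ',' = 0x2C → acc = 0x67
  '7' = 0x37 → acc = 0x50
  '4' = 0x34 → acc = 0x64
  '0' = 0x30 → acc = 0x54
  '7' = 0x37 → acc = 0x63
  ',' = 0x2C → acc = 0x4F
  '4' = 0x34 → acc = 0x7B
  '2' = 0x32 → acc = 0x49
  '7' = 0x37 → acc = 0x7E
  '4' = 0x34 → acc = 0x4A
  '9' = 0x39 → acc = 0x73
Checksum = 0x73.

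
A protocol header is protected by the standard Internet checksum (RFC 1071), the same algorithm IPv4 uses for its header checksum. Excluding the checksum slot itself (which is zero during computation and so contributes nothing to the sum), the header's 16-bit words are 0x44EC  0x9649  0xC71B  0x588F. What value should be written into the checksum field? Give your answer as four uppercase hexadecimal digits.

One's-complement addition (fold any carry out of bit 15 back into bit 0):
  0x44EC + 0x9649 = 0x0DB35
  0xDB35 + 0xC71B = 0x1A250 → wrap carry → 0xA251
  0xA251 + 0x588F = 0x0FAE0
One's-complement sum = 0xFAE0.
Checksum = ~0xFAE0 & 0xFFFF = 0x051F.

051F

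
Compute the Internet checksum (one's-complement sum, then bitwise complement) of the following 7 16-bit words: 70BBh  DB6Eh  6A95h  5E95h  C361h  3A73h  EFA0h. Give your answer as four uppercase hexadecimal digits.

FD34

One's-complement addition (fold any carry out of bit 15 back into bit 0):
  0x70BB + 0xDB6E = 0x14C29 → wrap carry → 0x4C2A
  0x4C2A + 0x6A95 = 0x0B6BF
  0xB6BF + 0x5E95 = 0x11554 → wrap carry → 0x1555
  0x1555 + 0xC361 = 0x0D8B6
  0xD8B6 + 0x3A73 = 0x11329 → wrap carry → 0x132A
  0x132A + 0xEFA0 = 0x102CA → wrap carry → 0x02CB
One's-complement sum = 0x02CB.
Checksum = ~0x02CB & 0xFFFF = 0xFD34.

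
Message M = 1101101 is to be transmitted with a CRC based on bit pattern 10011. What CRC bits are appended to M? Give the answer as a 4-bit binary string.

1001

Append 4 zeros: 11011010000. Divide by 10011 (XOR where the leading bit is 1):
  pos 0: 11011 XOR 10011 = 01000
  pos 1: 10000 XOR 10011 = 00011
  pos 4: 11100 XOR 10011 = 01111
  pos 5: 11110 XOR 10011 = 01101
  pos 6: 11010 XOR 10011 = 01001
Remainder (last 4 bits) = 1001. This is the CRC / FCS.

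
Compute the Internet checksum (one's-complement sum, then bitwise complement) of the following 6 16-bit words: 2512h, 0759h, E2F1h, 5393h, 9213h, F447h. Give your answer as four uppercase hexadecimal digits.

One's-complement addition (fold any carry out of bit 15 back into bit 0):
  0x2512 + 0x0759 = 0x02C6B
  0x2C6B + 0xE2F1 = 0x10F5C → wrap carry → 0x0F5D
  0x0F5D + 0x5393 = 0x062F0
  0x62F0 + 0x9213 = 0x0F503
  0xF503 + 0xF447 = 0x1E94A → wrap carry → 0xE94B
One's-complement sum = 0xE94B.
Checksum = ~0xE94B & 0xFFFF = 0x16B4.

16B4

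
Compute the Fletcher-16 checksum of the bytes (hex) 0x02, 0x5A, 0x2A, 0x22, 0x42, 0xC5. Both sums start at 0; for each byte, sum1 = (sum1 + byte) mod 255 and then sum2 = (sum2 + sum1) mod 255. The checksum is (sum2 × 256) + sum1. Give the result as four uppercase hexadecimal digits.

29B0

Running sums (mod 255):
  after byte 0 (0x02): sum1=2, sum2=2
  after byte 1 (0x5A): sum1=92, sum2=94
  after byte 2 (0x2A): sum1=134, sum2=228
  after byte 3 (0x22): sum1=168, sum2=141
  after byte 4 (0x42): sum1=234, sum2=120
  after byte 5 (0xC5): sum1=176, sum2=41
Checksum = sum2·256 + sum1 = 41·256 + 176 = 10672 = 0x29B0.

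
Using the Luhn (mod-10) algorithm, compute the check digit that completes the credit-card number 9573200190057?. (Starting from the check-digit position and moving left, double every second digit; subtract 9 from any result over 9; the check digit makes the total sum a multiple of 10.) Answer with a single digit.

Partial digits right→left: 7 5 0 0 9 1 0 0 2 3 7 5 9
Double every second digit counting from the check-digit position (so the 1st, 3rd, 5th, ... of the partial from the right).
  doubled (with −9 where >9): 5 0 9 0 4 5 9 → sum 32
  kept as-is: 5 0 1 0 3 5 → sum 14
Total = 32 + 14 = 46.
Check digit = (10 − (46 mod 10)) mod 10 = 4.

4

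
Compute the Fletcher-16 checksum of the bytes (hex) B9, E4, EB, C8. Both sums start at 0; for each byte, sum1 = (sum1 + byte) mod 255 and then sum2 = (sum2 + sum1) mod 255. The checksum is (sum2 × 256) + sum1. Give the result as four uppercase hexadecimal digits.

3653

Running sums (mod 255):
  after byte 0 (B9): sum1=185, sum2=185
  after byte 1 (E4): sum1=158, sum2=88
  after byte 2 (EB): sum1=138, sum2=226
  after byte 3 (C8): sum1=83, sum2=54
Checksum = sum2·256 + sum1 = 54·256 + 83 = 13907 = 0x3653.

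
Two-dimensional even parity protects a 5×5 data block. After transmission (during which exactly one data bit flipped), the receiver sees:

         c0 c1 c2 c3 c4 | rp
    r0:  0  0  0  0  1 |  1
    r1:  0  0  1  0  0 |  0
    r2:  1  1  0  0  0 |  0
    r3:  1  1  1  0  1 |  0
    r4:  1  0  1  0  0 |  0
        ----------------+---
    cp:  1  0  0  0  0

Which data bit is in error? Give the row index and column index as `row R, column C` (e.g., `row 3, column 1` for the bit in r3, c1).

Recompute each row's even parity and compare to rp:
  r0: data parity 1, sent rp 1 → ok
  r1: data parity 1, sent rp 0 → mismatch
  r2: data parity 0, sent rp 0 → ok
  r3: data parity 0, sent rp 0 → ok
  r4: data parity 0, sent rp 0 → ok
Recompute each column's even parity and compare to cp:
  c0: data parity 1, sent cp 1 → ok
  c1: data parity 0, sent cp 0 → ok
  c2: data parity 1, sent cp 0 → mismatch
  c3: data parity 0, sent cp 0 → ok
  c4: data parity 0, sent cp 0 → ok
Exactly one row (r1) and one column (c2) fail → the flipped bit is at their intersection.

row 1, column 2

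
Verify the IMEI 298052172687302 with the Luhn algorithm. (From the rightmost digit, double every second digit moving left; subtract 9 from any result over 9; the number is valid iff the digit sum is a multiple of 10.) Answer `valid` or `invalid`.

invalid

From the right, keep odd positions and double even positions (subtract 9 from any doubled value over 9):
  doubled (positions 2,4,...): 0 5 3 5 4 0 9 → sum 26
  kept (positions 1,3,...): 2 3 8 2 1 5 8 2 → sum 31
Total = 57.
57 mod 10 = 7, so the number is invalid.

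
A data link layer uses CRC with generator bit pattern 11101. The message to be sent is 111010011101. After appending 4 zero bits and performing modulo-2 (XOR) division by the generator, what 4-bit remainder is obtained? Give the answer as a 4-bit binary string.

Append 4 zeros: 1110100111010000. Divide by 11101 (XOR where the leading bit is 1):
  pos 0: 11101 XOR 11101 = 00000
  pos 7: 11101 XOR 11101 = 00000
Remainder (last 4 bits) = 0000. This is the CRC / FCS.

0000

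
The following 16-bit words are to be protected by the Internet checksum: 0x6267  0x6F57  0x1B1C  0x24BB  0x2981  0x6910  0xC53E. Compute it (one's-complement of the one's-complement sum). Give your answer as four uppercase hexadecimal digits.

9699

One's-complement addition (fold any carry out of bit 15 back into bit 0):
  0x6267 + 0x6F57 = 0x0D1BE
  0xD1BE + 0x1B1C = 0x0ECDA
  0xECDA + 0x24BB = 0x11195 → wrap carry → 0x1196
  0x1196 + 0x2981 = 0x03B17
  0x3B17 + 0x6910 = 0x0A427
  0xA427 + 0xC53E = 0x16965 → wrap carry → 0x6966
One's-complement sum = 0x6966.
Checksum = ~0x6966 & 0xFFFF = 0x9699.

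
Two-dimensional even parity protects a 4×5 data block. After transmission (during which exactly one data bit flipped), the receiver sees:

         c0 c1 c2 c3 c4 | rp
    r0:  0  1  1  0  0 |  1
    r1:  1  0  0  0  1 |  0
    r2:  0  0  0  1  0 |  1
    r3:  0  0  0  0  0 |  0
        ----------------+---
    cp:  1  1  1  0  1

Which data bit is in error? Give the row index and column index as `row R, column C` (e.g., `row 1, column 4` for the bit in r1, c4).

Recompute each row's even parity and compare to rp:
  r0: data parity 0, sent rp 1 → mismatch
  r1: data parity 0, sent rp 0 → ok
  r2: data parity 1, sent rp 1 → ok
  r3: data parity 0, sent rp 0 → ok
Recompute each column's even parity and compare to cp:
  c0: data parity 1, sent cp 1 → ok
  c1: data parity 1, sent cp 1 → ok
  c2: data parity 1, sent cp 1 → ok
  c3: data parity 1, sent cp 0 → mismatch
  c4: data parity 1, sent cp 1 → ok
Exactly one row (r0) and one column (c3) fail → the flipped bit is at their intersection.

row 0, column 3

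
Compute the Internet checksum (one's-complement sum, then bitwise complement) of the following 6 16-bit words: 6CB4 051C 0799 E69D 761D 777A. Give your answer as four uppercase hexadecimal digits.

One's-complement addition (fold any carry out of bit 15 back into bit 0):
  0x6CB4 + 0x051C = 0x071D0
  0x71D0 + 0x0799 = 0x07969
  0x7969 + 0xE69D = 0x16006 → wrap carry → 0x6007
  0x6007 + 0x761D = 0x0D624
  0xD624 + 0x777A = 0x14D9E → wrap carry → 0x4D9F
One's-complement sum = 0x4D9F.
Checksum = ~0x4D9F & 0xFFFF = 0xB260.

B260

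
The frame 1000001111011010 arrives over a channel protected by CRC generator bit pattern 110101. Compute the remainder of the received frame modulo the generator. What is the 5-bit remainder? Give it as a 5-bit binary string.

00000

Modulo-2 division of 1000001111011010 by 110101:
  pos 0: 100000 XOR 110101 = 010101
  pos 1: 101011 XOR 110101 = 011110
  pos 2: 111101 XOR 110101 = 001000
  pos 4: 100011 XOR 110101 = 010110
  pos 5: 101100 XOR 110101 = 011001
  pos 6: 110011 XOR 110101 = 000110
  pos 9: 110101 XOR 110101 = 000000
Remainder = 00000 (zero — the frame passes the CRC check).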